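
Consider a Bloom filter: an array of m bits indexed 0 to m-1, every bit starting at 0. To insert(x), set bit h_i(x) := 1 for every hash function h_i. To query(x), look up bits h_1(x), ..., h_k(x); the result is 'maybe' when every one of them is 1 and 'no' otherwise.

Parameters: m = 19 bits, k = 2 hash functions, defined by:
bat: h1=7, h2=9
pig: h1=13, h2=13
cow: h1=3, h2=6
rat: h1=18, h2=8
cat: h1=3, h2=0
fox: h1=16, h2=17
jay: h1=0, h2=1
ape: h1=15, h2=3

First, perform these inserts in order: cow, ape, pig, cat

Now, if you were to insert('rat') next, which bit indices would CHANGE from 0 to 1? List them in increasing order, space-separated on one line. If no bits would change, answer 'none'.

Answer: 8 18

Derivation:
Start: bits=0000000000000000000
After insert 'cow': sets bits 3 6 -> bits=0001001000000000000
After insert 'ape': sets bits 3 15 -> bits=0001001000000001000
After insert 'pig': sets bits 13 -> bits=0001001000000101000
After insert 'cat': sets bits 0 3 -> bits=1001001000000101000
insert 'rat' would touch bits 8 18; currently bit8=0, bit18=0
Bits that are 0 among those (would change 0->1): 8 18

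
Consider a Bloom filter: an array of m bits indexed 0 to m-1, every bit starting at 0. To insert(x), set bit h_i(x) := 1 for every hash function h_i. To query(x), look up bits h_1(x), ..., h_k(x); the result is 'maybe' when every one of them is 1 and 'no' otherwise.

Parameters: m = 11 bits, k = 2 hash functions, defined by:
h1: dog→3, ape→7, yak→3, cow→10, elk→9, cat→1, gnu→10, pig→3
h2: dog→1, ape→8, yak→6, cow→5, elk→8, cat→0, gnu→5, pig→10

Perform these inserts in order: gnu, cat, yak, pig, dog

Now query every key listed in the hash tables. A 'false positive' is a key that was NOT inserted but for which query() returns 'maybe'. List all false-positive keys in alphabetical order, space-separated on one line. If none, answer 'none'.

Answer: cow

Derivation:
Start: bits=00000000000
After insert 'gnu': sets bits 5 10 -> bits=00000100001
After insert 'cat': sets bits 0 1 -> bits=11000100001
After insert 'yak': sets bits 3 6 -> bits=11010110001
After insert 'pig': sets bits 3 10 -> bits=11010110001
After insert 'dog': sets bits 1 3 -> bits=11010110001
Not inserted: ape cow elk — query each against bits=11010110001:
query ape: checks bit7=0, bit8=0 (has a 0) -> no => not a false positive
query cow: checks bit5=1, bit10=1 (all 1) -> maybe => FALSE POSITIVE
query elk: checks bit8=0, bit9=0 (has a 0) -> no => not a false positive
False positives (alphabetical): cow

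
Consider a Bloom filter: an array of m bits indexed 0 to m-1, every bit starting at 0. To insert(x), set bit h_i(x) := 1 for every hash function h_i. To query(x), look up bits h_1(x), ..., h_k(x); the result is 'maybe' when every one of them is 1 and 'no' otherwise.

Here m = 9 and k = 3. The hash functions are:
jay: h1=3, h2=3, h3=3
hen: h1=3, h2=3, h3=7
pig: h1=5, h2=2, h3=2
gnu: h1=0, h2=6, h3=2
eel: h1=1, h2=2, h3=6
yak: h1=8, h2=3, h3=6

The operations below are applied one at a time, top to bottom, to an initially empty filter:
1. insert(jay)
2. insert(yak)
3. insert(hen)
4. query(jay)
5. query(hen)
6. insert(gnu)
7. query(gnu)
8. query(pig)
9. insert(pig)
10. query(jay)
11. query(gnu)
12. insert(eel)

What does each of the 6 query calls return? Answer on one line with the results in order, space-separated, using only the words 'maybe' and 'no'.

Start: bits=000000000
Op 1: insert jay -> sets bits 3 -> bits=000100000
Op 2: insert yak -> sets bits 3 6 8 -> bits=000100101
Op 3: insert hen -> sets bits 3 7 -> bits=000100111
Op 4: query jay -> checks bit3=1 (all 1) -> maybe
Op 5: query hen -> checks bit3=1, bit7=1 (all 1) -> maybe
Op 6: insert gnu -> sets bits 0 2 6 -> bits=101100111
Op 7: query gnu -> checks bit0=1, bit2=1, bit6=1 (all 1) -> maybe
Op 8: query pig -> checks bit2=1, bit5=0 (has a 0) -> no
Op 9: insert pig -> sets bits 2 5 -> bits=101101111
Op 10: query jay -> checks bit3=1 (all 1) -> maybe
Op 11: query gnu -> checks bit0=1, bit2=1, bit6=1 (all 1) -> maybe
Op 12: insert eel -> sets bits 1 2 6 -> bits=111101111
Query results in order: maybe maybe maybe no maybe maybe

Answer: maybe maybe maybe no maybe maybe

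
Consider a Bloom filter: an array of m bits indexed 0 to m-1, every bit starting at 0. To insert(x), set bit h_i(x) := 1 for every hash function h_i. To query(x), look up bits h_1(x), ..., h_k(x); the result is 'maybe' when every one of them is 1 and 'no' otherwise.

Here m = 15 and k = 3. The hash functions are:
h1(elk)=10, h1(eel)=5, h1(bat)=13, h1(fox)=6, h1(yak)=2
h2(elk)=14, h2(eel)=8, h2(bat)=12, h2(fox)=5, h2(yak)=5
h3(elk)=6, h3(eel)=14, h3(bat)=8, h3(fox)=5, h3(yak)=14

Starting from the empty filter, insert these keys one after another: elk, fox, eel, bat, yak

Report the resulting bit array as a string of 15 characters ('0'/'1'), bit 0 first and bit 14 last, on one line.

Answer: 001001101010111

Derivation:
Start: bits=000000000000000
After insert 'elk': sets bits 6 10 14 -> bits=000000100010001
After insert 'fox': sets bits 5 6 -> bits=000001100010001
After insert 'eel': sets bits 5 8 14 -> bits=000001101010001
After insert 'bat': sets bits 8 12 13 -> bits=000001101010111
After insert 'yak': sets bits 2 5 14 -> bits=001001101010111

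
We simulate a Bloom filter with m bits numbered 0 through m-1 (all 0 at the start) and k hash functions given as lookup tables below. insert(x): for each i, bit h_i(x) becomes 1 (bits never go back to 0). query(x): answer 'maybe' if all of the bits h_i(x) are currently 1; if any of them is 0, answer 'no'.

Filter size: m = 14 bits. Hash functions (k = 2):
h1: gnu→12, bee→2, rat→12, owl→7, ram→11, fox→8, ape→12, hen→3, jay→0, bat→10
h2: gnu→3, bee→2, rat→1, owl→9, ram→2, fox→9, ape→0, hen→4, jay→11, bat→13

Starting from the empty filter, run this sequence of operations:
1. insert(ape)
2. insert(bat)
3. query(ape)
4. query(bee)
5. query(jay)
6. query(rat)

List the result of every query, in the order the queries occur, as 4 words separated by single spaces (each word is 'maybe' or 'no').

Answer: maybe no no no

Derivation:
Start: bits=00000000000000
Op 1: insert ape -> sets bits 0 12 -> bits=10000000000010
Op 2: insert bat -> sets bits 10 13 -> bits=10000000001011
Op 3: query ape -> checks bit0=1, bit12=1 (all 1) -> maybe
Op 4: query bee -> checks bit2=0 (has a 0) -> no
Op 5: query jay -> checks bit0=1, bit11=0 (has a 0) -> no
Op 6: query rat -> checks bit1=0, bit12=1 (has a 0) -> no
Query results in order: maybe no no no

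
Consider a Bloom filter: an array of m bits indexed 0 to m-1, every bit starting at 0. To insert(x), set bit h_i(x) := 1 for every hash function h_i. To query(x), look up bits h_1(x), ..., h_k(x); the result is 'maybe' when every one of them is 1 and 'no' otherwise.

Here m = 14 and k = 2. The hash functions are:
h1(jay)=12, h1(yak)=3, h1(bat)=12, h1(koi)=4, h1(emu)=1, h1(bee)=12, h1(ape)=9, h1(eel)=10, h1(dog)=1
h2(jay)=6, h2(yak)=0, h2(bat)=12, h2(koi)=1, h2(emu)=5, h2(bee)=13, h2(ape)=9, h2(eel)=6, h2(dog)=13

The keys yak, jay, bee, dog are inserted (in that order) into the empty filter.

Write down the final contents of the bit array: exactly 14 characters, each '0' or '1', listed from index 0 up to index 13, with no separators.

Answer: 11010010000011

Derivation:
Start: bits=00000000000000
After insert 'yak': sets bits 0 3 -> bits=10010000000000
After insert 'jay': sets bits 6 12 -> bits=10010010000010
After insert 'bee': sets bits 12 13 -> bits=10010010000011
After insert 'dog': sets bits 1 13 -> bits=11010010000011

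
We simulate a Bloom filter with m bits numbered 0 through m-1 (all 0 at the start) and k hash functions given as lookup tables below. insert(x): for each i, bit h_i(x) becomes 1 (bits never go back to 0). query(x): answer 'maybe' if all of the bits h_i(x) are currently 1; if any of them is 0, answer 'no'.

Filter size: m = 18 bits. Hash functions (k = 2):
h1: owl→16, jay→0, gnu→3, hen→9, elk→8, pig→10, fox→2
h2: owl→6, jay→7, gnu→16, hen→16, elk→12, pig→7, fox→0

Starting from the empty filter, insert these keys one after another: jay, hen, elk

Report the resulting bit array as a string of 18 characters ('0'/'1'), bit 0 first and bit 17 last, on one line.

Answer: 100000011100100010

Derivation:
Start: bits=000000000000000000
After insert 'jay': sets bits 0 7 -> bits=100000010000000000
After insert 'hen': sets bits 9 16 -> bits=100000010100000010
After insert 'elk': sets bits 8 12 -> bits=100000011100100010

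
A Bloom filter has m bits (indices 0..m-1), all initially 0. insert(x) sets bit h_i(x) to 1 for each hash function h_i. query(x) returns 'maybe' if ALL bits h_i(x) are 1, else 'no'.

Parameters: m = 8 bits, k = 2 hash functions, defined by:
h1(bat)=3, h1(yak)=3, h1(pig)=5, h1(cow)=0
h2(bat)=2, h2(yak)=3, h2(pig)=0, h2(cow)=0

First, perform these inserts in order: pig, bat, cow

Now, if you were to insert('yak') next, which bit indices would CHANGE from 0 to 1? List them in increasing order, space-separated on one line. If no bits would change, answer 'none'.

Start: bits=00000000
After insert 'pig': sets bits 0 5 -> bits=10000100
After insert 'bat': sets bits 2 3 -> bits=10110100
After insert 'cow': sets bits 0 -> bits=10110100
insert 'yak' would touch bits 3; currently bit3=1
Bits that are 0 among those (would change 0->1): none

Answer: none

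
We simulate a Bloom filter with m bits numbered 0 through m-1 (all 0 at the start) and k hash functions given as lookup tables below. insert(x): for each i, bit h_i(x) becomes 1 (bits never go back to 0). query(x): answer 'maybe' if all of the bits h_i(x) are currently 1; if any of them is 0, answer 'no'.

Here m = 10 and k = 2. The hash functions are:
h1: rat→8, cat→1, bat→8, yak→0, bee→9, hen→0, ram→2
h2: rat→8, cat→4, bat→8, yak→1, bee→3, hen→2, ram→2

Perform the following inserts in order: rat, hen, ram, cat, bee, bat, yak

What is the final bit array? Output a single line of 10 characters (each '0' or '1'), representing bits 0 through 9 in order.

Start: bits=0000000000
After insert 'rat': sets bits 8 -> bits=0000000010
After insert 'hen': sets bits 0 2 -> bits=1010000010
After insert 'ram': sets bits 2 -> bits=1010000010
After insert 'cat': sets bits 1 4 -> bits=1110100010
After insert 'bee': sets bits 3 9 -> bits=1111100011
After insert 'bat': sets bits 8 -> bits=1111100011
After insert 'yak': sets bits 0 1 -> bits=1111100011

Answer: 1111100011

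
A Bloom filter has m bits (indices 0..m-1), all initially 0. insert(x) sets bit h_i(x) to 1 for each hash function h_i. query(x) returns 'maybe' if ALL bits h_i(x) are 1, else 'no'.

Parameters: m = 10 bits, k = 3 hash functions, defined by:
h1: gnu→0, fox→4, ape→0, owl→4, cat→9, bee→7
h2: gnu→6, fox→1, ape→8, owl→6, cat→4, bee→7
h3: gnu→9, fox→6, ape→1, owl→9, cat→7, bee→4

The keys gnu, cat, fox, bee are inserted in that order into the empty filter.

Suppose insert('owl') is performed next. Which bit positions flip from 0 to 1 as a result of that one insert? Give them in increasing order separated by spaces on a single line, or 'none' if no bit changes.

Start: bits=0000000000
After insert 'gnu': sets bits 0 6 9 -> bits=1000001001
After insert 'cat': sets bits 4 7 9 -> bits=1000101101
After insert 'fox': sets bits 1 4 6 -> bits=1100101101
After insert 'bee': sets bits 4 7 -> bits=1100101101
insert 'owl' would touch bits 4 6 9; currently bit4=1, bit6=1, bit9=1
Bits that are 0 among those (would change 0->1): none

Answer: none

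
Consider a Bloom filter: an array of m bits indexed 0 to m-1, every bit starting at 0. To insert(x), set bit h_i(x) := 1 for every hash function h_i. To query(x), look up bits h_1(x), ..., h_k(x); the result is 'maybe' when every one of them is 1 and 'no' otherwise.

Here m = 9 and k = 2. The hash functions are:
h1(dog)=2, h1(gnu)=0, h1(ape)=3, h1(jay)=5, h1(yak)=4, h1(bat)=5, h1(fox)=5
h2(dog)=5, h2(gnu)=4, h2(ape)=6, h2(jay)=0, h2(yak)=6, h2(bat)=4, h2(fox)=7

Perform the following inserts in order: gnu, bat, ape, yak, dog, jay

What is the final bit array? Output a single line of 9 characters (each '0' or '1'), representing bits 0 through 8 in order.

Answer: 101111100

Derivation:
Start: bits=000000000
After insert 'gnu': sets bits 0 4 -> bits=100010000
After insert 'bat': sets bits 4 5 -> bits=100011000
After insert 'ape': sets bits 3 6 -> bits=100111100
After insert 'yak': sets bits 4 6 -> bits=100111100
After insert 'dog': sets bits 2 5 -> bits=101111100
After insert 'jay': sets bits 0 5 -> bits=101111100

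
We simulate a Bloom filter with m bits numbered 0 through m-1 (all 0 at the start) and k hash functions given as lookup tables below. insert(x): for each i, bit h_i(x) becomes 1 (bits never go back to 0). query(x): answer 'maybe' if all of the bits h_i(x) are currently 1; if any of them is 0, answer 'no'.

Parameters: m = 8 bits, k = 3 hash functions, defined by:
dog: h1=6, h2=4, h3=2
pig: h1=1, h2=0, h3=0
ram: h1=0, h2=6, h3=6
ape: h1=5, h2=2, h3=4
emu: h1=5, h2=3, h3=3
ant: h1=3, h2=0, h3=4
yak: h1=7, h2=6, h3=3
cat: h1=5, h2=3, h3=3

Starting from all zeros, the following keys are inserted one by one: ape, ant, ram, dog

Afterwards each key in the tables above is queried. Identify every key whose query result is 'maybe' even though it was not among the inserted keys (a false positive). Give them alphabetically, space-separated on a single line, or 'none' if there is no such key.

Answer: cat emu

Derivation:
Start: bits=00000000
After insert 'ape': sets bits 2 4 5 -> bits=00101100
After insert 'ant': sets bits 0 3 4 -> bits=10111100
After insert 'ram': sets bits 0 6 -> bits=10111110
After insert 'dog': sets bits 2 4 6 -> bits=10111110
Not inserted: cat emu pig yak — query each against bits=10111110:
query cat: checks bit3=1, bit5=1 (all 1) -> maybe => FALSE POSITIVE
query emu: checks bit3=1, bit5=1 (all 1) -> maybe => FALSE POSITIVE
query pig: checks bit0=1, bit1=0 (has a 0) -> no => not a false positive
query yak: checks bit3=1, bit6=1, bit7=0 (has a 0) -> no => not a false positive
False positives (alphabetical): cat emu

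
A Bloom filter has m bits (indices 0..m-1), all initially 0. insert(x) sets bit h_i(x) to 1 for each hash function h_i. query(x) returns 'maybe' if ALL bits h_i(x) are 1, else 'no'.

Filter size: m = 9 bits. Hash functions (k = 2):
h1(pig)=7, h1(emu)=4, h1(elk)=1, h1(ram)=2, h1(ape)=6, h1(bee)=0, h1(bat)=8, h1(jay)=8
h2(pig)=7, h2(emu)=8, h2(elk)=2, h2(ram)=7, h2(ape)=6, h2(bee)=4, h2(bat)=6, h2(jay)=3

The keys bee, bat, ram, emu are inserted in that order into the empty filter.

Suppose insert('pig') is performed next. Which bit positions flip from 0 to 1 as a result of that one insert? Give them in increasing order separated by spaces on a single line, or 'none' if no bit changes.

Start: bits=000000000
After insert 'bee': sets bits 0 4 -> bits=100010000
After insert 'bat': sets bits 6 8 -> bits=100010101
After insert 'ram': sets bits 2 7 -> bits=101010111
After insert 'emu': sets bits 4 8 -> bits=101010111
insert 'pig' would touch bits 7; currently bit7=1
Bits that are 0 among those (would change 0->1): none

Answer: none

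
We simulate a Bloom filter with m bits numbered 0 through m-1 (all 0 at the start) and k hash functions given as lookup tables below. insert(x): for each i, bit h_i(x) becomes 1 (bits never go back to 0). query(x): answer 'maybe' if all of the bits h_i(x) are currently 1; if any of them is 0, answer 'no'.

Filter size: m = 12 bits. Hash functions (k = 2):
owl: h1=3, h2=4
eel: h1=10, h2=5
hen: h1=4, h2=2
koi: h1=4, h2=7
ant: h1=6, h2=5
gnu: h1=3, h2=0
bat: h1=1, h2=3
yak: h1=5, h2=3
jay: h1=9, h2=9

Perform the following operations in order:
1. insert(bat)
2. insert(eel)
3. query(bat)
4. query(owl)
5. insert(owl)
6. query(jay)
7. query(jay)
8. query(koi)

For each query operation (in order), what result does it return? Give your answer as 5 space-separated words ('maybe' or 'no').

Start: bits=000000000000
Op 1: insert bat -> sets bits 1 3 -> bits=010100000000
Op 2: insert eel -> sets bits 5 10 -> bits=010101000010
Op 3: query bat -> checks bit1=1, bit3=1 (all 1) -> maybe
Op 4: query owl -> checks bit3=1, bit4=0 (has a 0) -> no
Op 5: insert owl -> sets bits 3 4 -> bits=010111000010
Op 6: query jay -> checks bit9=0 (has a 0) -> no
Op 7: query jay -> checks bit9=0 (has a 0) -> no
Op 8: query koi -> checks bit4=1, bit7=0 (has a 0) -> no
Query results in order: maybe no no no no

Answer: maybe no no no no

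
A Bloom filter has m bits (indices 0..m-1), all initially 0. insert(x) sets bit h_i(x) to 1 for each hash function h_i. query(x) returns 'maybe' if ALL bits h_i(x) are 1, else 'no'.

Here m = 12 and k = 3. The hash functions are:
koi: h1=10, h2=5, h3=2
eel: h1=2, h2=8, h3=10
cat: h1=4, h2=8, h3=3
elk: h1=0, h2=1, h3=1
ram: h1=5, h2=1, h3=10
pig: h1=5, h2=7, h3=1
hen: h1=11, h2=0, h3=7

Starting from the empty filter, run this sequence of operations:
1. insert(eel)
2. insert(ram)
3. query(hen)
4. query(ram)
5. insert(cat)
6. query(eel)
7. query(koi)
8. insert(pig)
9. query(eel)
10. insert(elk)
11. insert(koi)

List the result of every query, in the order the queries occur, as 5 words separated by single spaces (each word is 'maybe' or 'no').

Start: bits=000000000000
Op 1: insert eel -> sets bits 2 8 10 -> bits=001000001010
Op 2: insert ram -> sets bits 1 5 10 -> bits=011001001010
Op 3: query hen -> checks bit0=0, bit7=0, bit11=0 (has a 0) -> no
Op 4: query ram -> checks bit1=1, bit5=1, bit10=1 (all 1) -> maybe
Op 5: insert cat -> sets bits 3 4 8 -> bits=011111001010
Op 6: query eel -> checks bit2=1, bit8=1, bit10=1 (all 1) -> maybe
Op 7: query koi -> checks bit2=1, bit5=1, bit10=1 (all 1) -> maybe
Op 8: insert pig -> sets bits 1 5 7 -> bits=011111011010
Op 9: query eel -> checks bit2=1, bit8=1, bit10=1 (all 1) -> maybe
Op 10: insert elk -> sets bits 0 1 -> bits=111111011010
Op 11: insert koi -> sets bits 2 5 10 -> bits=111111011010
Query results in order: no maybe maybe maybe maybe

Answer: no maybe maybe maybe maybe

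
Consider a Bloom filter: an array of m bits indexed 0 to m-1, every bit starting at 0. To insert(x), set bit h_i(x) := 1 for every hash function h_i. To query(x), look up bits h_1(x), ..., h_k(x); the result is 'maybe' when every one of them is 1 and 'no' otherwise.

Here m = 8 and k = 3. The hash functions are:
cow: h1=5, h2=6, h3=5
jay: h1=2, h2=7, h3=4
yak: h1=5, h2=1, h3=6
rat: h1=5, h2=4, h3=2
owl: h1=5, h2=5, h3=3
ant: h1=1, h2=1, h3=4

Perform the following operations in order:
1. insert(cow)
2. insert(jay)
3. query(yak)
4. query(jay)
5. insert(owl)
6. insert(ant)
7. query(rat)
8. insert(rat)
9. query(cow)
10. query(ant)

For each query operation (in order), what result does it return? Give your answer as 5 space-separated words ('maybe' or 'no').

Answer: no maybe maybe maybe maybe

Derivation:
Start: bits=00000000
Op 1: insert cow -> sets bits 5 6 -> bits=00000110
Op 2: insert jay -> sets bits 2 4 7 -> bits=00101111
Op 3: query yak -> checks bit1=0, bit5=1, bit6=1 (has a 0) -> no
Op 4: query jay -> checks bit2=1, bit4=1, bit7=1 (all 1) -> maybe
Op 5: insert owl -> sets bits 3 5 -> bits=00111111
Op 6: insert ant -> sets bits 1 4 -> bits=01111111
Op 7: query rat -> checks bit2=1, bit4=1, bit5=1 (all 1) -> maybe
Op 8: insert rat -> sets bits 2 4 5 -> bits=01111111
Op 9: query cow -> checks bit5=1, bit6=1 (all 1) -> maybe
Op 10: query ant -> checks bit1=1, bit4=1 (all 1) -> maybe
Query results in order: no maybe maybe maybe maybe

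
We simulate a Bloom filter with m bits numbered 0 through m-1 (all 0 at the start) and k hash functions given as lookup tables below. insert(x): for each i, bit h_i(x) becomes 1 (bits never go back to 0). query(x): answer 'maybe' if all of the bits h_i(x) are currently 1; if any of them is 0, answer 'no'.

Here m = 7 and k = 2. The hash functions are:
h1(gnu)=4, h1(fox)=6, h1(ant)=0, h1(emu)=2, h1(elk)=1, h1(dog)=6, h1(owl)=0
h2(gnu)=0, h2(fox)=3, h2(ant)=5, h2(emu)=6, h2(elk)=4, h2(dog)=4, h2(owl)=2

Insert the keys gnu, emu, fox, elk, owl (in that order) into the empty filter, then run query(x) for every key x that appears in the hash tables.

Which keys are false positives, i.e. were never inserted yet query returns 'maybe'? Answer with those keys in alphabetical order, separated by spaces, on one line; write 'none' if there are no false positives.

Answer: dog

Derivation:
Start: bits=0000000
After insert 'gnu': sets bits 0 4 -> bits=1000100
After insert 'emu': sets bits 2 6 -> bits=1010101
After insert 'fox': sets bits 3 6 -> bits=1011101
After insert 'elk': sets bits 1 4 -> bits=1111101
After insert 'owl': sets bits 0 2 -> bits=1111101
Not inserted: ant dog — query each against bits=1111101:
query ant: checks bit0=1, bit5=0 (has a 0) -> no => not a false positive
query dog: checks bit4=1, bit6=1 (all 1) -> maybe => FALSE POSITIVE
False positives (alphabetical): dog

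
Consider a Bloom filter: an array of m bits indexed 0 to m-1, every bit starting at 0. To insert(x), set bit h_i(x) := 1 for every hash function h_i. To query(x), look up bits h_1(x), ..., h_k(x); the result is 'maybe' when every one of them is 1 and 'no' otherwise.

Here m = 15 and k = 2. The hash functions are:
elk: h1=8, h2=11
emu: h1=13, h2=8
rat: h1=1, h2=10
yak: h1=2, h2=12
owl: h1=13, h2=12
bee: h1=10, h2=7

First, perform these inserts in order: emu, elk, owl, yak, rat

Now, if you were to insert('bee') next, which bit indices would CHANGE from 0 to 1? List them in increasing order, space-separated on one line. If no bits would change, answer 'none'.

Answer: 7

Derivation:
Start: bits=000000000000000
After insert 'emu': sets bits 8 13 -> bits=000000001000010
After insert 'elk': sets bits 8 11 -> bits=000000001001010
After insert 'owl': sets bits 12 13 -> bits=000000001001110
After insert 'yak': sets bits 2 12 -> bits=001000001001110
After insert 'rat': sets bits 1 10 -> bits=011000001011110
insert 'bee' would touch bits 7 10; currently bit7=0, bit10=1
Bits that are 0 among those (would change 0->1): 7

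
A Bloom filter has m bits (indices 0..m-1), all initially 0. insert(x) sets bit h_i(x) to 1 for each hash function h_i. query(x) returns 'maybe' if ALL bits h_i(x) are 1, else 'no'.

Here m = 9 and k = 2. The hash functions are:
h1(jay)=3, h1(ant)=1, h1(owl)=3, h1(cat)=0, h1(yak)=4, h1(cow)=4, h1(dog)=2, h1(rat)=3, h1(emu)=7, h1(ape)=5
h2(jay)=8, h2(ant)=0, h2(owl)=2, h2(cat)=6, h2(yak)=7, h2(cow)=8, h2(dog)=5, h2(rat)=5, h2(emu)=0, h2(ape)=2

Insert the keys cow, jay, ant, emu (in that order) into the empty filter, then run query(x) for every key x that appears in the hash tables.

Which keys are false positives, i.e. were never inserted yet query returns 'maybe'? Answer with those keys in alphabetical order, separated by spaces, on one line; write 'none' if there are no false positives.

Answer: yak

Derivation:
Start: bits=000000000
After insert 'cow': sets bits 4 8 -> bits=000010001
After insert 'jay': sets bits 3 8 -> bits=000110001
After insert 'ant': sets bits 0 1 -> bits=110110001
After insert 'emu': sets bits 0 7 -> bits=110110011
Not inserted: ape cat dog owl rat yak — query each against bits=110110011:
query ape: checks bit2=0, bit5=0 (has a 0) -> no => not a false positive
query cat: checks bit0=1, bit6=0 (has a 0) -> no => not a false positive
query dog: checks bit2=0, bit5=0 (has a 0) -> no => not a false positive
query owl: checks bit2=0, bit3=1 (has a 0) -> no => not a false positive
query rat: checks bit3=1, bit5=0 (has a 0) -> no => not a false positive
query yak: checks bit4=1, bit7=1 (all 1) -> maybe => FALSE POSITIVE
False positives (alphabetical): yak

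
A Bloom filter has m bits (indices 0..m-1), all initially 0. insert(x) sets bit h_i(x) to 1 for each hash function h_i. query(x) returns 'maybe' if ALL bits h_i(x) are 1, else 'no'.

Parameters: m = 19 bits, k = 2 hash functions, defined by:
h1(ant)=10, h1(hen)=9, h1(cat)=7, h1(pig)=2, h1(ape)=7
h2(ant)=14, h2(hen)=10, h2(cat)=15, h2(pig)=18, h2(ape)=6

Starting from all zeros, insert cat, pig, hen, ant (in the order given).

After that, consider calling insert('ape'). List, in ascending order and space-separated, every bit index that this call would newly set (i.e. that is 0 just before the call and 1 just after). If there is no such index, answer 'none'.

Answer: 6

Derivation:
Start: bits=0000000000000000000
After insert 'cat': sets bits 7 15 -> bits=0000000100000001000
After insert 'pig': sets bits 2 18 -> bits=0010000100000001001
After insert 'hen': sets bits 9 10 -> bits=0010000101100001001
After insert 'ant': sets bits 10 14 -> bits=0010000101100011001
insert 'ape' would touch bits 6 7; currently bit6=0, bit7=1
Bits that are 0 among those (would change 0->1): 6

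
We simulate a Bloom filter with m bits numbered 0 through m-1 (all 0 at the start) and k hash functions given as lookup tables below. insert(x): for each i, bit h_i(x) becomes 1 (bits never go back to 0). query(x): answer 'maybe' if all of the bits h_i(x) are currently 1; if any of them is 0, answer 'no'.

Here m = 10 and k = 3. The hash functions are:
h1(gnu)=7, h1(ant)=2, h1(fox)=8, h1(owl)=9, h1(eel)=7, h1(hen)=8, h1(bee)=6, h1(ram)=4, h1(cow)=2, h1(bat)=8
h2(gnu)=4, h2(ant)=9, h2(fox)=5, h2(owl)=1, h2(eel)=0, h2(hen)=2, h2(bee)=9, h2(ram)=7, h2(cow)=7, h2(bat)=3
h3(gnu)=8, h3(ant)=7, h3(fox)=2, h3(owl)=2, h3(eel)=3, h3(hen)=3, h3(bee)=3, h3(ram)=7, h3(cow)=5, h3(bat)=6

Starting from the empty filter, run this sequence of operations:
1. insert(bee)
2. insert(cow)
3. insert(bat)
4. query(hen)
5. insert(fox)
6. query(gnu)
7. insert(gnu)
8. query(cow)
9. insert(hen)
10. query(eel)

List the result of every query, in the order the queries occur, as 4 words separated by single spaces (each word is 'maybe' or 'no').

Start: bits=0000000000
Op 1: insert bee -> sets bits 3 6 9 -> bits=0001001001
Op 2: insert cow -> sets bits 2 5 7 -> bits=0011011101
Op 3: insert bat -> sets bits 3 6 8 -> bits=0011011111
Op 4: query hen -> checks bit2=1, bit3=1, bit8=1 (all 1) -> maybe
Op 5: insert fox -> sets bits 2 5 8 -> bits=0011011111
Op 6: query gnu -> checks bit4=0, bit7=1, bit8=1 (has a 0) -> no
Op 7: insert gnu -> sets bits 4 7 8 -> bits=0011111111
Op 8: query cow -> checks bit2=1, bit5=1, bit7=1 (all 1) -> maybe
Op 9: insert hen -> sets bits 2 3 8 -> bits=0011111111
Op 10: query eel -> checks bit0=0, bit3=1, bit7=1 (has a 0) -> no
Query results in order: maybe no maybe no

Answer: maybe no maybe no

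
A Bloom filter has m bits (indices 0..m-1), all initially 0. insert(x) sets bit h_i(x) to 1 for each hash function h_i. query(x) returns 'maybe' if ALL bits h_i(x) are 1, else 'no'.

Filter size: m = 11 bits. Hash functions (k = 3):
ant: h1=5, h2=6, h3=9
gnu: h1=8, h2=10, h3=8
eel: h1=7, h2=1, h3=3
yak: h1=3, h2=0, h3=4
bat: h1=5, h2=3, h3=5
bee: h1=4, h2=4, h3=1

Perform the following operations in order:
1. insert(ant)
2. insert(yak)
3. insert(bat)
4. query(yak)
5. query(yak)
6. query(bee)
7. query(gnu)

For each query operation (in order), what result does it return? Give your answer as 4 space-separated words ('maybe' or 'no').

Answer: maybe maybe no no

Derivation:
Start: bits=00000000000
Op 1: insert ant -> sets bits 5 6 9 -> bits=00000110010
Op 2: insert yak -> sets bits 0 3 4 -> bits=10011110010
Op 3: insert bat -> sets bits 3 5 -> bits=10011110010
Op 4: query yak -> checks bit0=1, bit3=1, bit4=1 (all 1) -> maybe
Op 5: query yak -> checks bit0=1, bit3=1, bit4=1 (all 1) -> maybe
Op 6: query bee -> checks bit1=0, bit4=1 (has a 0) -> no
Op 7: query gnu -> checks bit8=0, bit10=0 (has a 0) -> no
Query results in order: maybe maybe no no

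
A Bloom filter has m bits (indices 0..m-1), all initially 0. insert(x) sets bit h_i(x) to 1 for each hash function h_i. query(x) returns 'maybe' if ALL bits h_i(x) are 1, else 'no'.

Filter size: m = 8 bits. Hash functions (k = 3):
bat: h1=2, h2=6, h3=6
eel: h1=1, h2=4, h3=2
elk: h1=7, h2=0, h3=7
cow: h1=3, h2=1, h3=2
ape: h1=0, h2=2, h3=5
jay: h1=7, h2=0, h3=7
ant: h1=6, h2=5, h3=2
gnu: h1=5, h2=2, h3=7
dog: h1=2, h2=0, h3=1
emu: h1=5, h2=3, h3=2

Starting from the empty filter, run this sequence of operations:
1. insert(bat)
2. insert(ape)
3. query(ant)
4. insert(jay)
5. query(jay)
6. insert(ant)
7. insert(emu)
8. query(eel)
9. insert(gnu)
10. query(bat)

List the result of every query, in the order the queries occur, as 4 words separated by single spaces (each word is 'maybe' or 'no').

Answer: maybe maybe no maybe

Derivation:
Start: bits=00000000
Op 1: insert bat -> sets bits 2 6 -> bits=00100010
Op 2: insert ape -> sets bits 0 2 5 -> bits=10100110
Op 3: query ant -> checks bit2=1, bit5=1, bit6=1 (all 1) -> maybe
Op 4: insert jay -> sets bits 0 7 -> bits=10100111
Op 5: query jay -> checks bit0=1, bit7=1 (all 1) -> maybe
Op 6: insert ant -> sets bits 2 5 6 -> bits=10100111
Op 7: insert emu -> sets bits 2 3 5 -> bits=10110111
Op 8: query eel -> checks bit1=0, bit2=1, bit4=0 (has a 0) -> no
Op 9: insert gnu -> sets bits 2 5 7 -> bits=10110111
Op 10: query bat -> checks bit2=1, bit6=1 (all 1) -> maybe
Query results in order: maybe maybe no maybe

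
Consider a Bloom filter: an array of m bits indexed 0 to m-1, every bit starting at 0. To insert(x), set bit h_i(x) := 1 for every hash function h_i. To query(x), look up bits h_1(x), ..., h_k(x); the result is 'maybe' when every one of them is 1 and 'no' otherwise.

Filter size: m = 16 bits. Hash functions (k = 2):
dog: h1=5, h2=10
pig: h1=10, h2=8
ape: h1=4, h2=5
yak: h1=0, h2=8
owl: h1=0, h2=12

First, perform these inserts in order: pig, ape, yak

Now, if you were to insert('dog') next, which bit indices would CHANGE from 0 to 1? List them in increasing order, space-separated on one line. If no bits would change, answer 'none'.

Answer: none

Derivation:
Start: bits=0000000000000000
After insert 'pig': sets bits 8 10 -> bits=0000000010100000
After insert 'ape': sets bits 4 5 -> bits=0000110010100000
After insert 'yak': sets bits 0 8 -> bits=1000110010100000
insert 'dog' would touch bits 5 10; currently bit5=1, bit10=1
Bits that are 0 among those (would change 0->1): none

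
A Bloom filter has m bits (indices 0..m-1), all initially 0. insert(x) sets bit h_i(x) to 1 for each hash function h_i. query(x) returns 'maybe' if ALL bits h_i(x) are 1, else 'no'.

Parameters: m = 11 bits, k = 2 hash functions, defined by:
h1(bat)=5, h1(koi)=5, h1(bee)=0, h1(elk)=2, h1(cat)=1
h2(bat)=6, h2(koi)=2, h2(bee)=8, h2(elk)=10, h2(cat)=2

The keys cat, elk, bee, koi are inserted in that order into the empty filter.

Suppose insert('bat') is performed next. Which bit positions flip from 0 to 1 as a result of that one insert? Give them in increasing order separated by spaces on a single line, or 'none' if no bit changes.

Answer: 6

Derivation:
Start: bits=00000000000
After insert 'cat': sets bits 1 2 -> bits=01100000000
After insert 'elk': sets bits 2 10 -> bits=01100000001
After insert 'bee': sets bits 0 8 -> bits=11100000101
After insert 'koi': sets bits 2 5 -> bits=11100100101
insert 'bat' would touch bits 5 6; currently bit5=1, bit6=0
Bits that are 0 among those (would change 0->1): 6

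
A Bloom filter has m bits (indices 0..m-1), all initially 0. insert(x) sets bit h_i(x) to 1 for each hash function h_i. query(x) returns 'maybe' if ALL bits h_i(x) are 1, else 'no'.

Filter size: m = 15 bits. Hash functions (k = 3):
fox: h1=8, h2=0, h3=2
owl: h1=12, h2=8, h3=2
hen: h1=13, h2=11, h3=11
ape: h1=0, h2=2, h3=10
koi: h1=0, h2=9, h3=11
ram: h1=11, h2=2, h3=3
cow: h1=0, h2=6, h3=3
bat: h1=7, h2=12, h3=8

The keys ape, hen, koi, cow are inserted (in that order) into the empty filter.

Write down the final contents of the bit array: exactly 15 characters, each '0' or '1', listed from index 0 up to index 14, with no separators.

Answer: 101100100111010

Derivation:
Start: bits=000000000000000
After insert 'ape': sets bits 0 2 10 -> bits=101000000010000
After insert 'hen': sets bits 11 13 -> bits=101000000011010
After insert 'koi': sets bits 0 9 11 -> bits=101000000111010
After insert 'cow': sets bits 0 3 6 -> bits=101100100111010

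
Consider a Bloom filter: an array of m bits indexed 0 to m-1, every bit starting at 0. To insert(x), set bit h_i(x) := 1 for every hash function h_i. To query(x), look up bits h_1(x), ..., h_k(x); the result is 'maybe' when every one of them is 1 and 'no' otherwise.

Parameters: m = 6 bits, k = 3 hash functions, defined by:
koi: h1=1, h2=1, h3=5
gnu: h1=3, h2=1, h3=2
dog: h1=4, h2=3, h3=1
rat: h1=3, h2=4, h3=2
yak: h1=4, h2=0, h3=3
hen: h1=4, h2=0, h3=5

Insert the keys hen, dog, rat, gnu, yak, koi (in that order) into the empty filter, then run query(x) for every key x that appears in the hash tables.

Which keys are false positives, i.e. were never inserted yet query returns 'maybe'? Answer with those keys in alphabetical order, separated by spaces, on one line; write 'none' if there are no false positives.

Answer: none

Derivation:
Start: bits=000000
After insert 'hen': sets bits 0 4 5 -> bits=100011
After insert 'dog': sets bits 1 3 4 -> bits=110111
After insert 'rat': sets bits 2 3 4 -> bits=111111
After insert 'gnu': sets bits 1 2 3 -> bits=111111
After insert 'yak': sets bits 0 3 4 -> bits=111111
After insert 'koi': sets bits 1 5 -> bits=111111
Not inserted: (none) — query each against bits=111111:
False positives (alphabetical): none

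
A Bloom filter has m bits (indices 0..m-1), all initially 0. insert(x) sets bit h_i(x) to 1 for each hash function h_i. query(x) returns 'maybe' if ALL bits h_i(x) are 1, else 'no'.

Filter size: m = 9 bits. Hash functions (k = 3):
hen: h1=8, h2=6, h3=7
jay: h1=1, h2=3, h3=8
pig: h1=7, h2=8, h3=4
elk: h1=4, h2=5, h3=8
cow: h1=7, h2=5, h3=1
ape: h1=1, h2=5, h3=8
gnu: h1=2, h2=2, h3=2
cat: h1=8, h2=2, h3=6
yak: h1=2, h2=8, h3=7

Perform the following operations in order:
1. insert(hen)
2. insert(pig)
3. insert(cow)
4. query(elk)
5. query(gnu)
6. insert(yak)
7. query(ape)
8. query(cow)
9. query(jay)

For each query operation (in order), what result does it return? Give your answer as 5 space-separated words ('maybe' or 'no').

Answer: maybe no maybe maybe no

Derivation:
Start: bits=000000000
Op 1: insert hen -> sets bits 6 7 8 -> bits=000000111
Op 2: insert pig -> sets bits 4 7 8 -> bits=000010111
Op 3: insert cow -> sets bits 1 5 7 -> bits=010011111
Op 4: query elk -> checks bit4=1, bit5=1, bit8=1 (all 1) -> maybe
Op 5: query gnu -> checks bit2=0 (has a 0) -> no
Op 6: insert yak -> sets bits 2 7 8 -> bits=011011111
Op 7: query ape -> checks bit1=1, bit5=1, bit8=1 (all 1) -> maybe
Op 8: query cow -> checks bit1=1, bit5=1, bit7=1 (all 1) -> maybe
Op 9: query jay -> checks bit1=1, bit3=0, bit8=1 (has a 0) -> no
Query results in order: maybe no maybe maybe no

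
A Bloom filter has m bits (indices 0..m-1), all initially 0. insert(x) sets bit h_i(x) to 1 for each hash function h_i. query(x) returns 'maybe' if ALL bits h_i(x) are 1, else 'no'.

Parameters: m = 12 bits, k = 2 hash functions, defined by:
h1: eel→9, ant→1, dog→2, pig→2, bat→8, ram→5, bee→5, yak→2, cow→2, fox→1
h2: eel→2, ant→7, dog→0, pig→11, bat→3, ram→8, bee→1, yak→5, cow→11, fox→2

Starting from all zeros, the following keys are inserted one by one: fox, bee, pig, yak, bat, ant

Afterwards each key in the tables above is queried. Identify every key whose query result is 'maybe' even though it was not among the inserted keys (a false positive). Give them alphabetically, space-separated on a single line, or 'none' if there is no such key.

Answer: cow ram

Derivation:
Start: bits=000000000000
After insert 'fox': sets bits 1 2 -> bits=011000000000
After insert 'bee': sets bits 1 5 -> bits=011001000000
After insert 'pig': sets bits 2 11 -> bits=011001000001
After insert 'yak': sets bits 2 5 -> bits=011001000001
After insert 'bat': sets bits 3 8 -> bits=011101001001
After insert 'ant': sets bits 1 7 -> bits=011101011001
Not inserted: cow dog eel ram — query each against bits=011101011001:
query cow: checks bit2=1, bit11=1 (all 1) -> maybe => FALSE POSITIVE
query dog: checks bit0=0, bit2=1 (has a 0) -> no => not a false positive
query eel: checks bit2=1, bit9=0 (has a 0) -> no => not a false positive
query ram: checks bit5=1, bit8=1 (all 1) -> maybe => FALSE POSITIVE
False positives (alphabetical): cow ram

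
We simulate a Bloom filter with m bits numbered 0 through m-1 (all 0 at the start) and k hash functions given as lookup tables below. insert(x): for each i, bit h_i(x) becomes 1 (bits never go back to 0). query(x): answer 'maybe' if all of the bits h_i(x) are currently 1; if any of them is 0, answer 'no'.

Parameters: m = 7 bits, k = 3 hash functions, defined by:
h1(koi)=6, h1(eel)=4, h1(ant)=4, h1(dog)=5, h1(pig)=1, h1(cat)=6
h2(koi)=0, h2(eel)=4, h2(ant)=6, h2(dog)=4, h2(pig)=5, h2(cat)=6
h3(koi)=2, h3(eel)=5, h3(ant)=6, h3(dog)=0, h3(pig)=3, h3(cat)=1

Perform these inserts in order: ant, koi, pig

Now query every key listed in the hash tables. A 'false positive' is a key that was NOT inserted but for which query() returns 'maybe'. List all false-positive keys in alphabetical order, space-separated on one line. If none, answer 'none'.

Answer: cat dog eel

Derivation:
Start: bits=0000000
After insert 'ant': sets bits 4 6 -> bits=0000101
After insert 'koi': sets bits 0 2 6 -> bits=1010101
After insert 'pig': sets bits 1 3 5 -> bits=1111111
Not inserted: cat dog eel — query each against bits=1111111:
query cat: checks bit1=1, bit6=1 (all 1) -> maybe => FALSE POSITIVE
query dog: checks bit0=1, bit4=1, bit5=1 (all 1) -> maybe => FALSE POSITIVE
query eel: checks bit4=1, bit5=1 (all 1) -> maybe => FALSE POSITIVE
False positives (alphabetical): cat dog eel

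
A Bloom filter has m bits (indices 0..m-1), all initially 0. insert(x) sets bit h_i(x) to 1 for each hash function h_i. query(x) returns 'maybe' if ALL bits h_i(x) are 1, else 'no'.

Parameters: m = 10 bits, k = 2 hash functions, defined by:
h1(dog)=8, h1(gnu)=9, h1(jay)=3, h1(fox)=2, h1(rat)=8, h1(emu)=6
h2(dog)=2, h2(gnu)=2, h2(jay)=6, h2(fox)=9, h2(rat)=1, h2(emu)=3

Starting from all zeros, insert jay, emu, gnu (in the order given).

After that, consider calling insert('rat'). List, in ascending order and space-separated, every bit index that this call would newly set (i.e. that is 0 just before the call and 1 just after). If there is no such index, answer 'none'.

Answer: 1 8

Derivation:
Start: bits=0000000000
After insert 'jay': sets bits 3 6 -> bits=0001001000
After insert 'emu': sets bits 3 6 -> bits=0001001000
After insert 'gnu': sets bits 2 9 -> bits=0011001001
insert 'rat' would touch bits 1 8; currently bit1=0, bit8=0
Bits that are 0 among those (would change 0->1): 1 8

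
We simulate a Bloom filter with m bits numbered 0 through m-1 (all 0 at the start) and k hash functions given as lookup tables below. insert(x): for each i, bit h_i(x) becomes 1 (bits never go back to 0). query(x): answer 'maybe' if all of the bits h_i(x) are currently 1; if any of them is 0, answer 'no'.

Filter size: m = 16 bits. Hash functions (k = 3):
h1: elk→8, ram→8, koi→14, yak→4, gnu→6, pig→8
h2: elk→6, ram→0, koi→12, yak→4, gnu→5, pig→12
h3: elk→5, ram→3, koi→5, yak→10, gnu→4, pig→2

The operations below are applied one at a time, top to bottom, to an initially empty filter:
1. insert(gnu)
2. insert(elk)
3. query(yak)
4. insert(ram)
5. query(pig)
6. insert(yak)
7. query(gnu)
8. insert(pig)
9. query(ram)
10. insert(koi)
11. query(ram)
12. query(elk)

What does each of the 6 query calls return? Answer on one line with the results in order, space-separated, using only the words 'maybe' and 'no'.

Start: bits=0000000000000000
Op 1: insert gnu -> sets bits 4 5 6 -> bits=0000111000000000
Op 2: insert elk -> sets bits 5 6 8 -> bits=0000111010000000
Op 3: query yak -> checks bit4=1, bit10=0 (has a 0) -> no
Op 4: insert ram -> sets bits 0 3 8 -> bits=1001111010000000
Op 5: query pig -> checks bit2=0, bit8=1, bit12=0 (has a 0) -> no
Op 6: insert yak -> sets bits 4 10 -> bits=1001111010100000
Op 7: query gnu -> checks bit4=1, bit5=1, bit6=1 (all 1) -> maybe
Op 8: insert pig -> sets bits 2 8 12 -> bits=1011111010101000
Op 9: query ram -> checks bit0=1, bit3=1, bit8=1 (all 1) -> maybe
Op 10: insert koi -> sets bits 5 12 14 -> bits=1011111010101010
Op 11: query ram -> checks bit0=1, bit3=1, bit8=1 (all 1) -> maybe
Op 12: query elk -> checks bit5=1, bit6=1, bit8=1 (all 1) -> maybe
Query results in order: no no maybe maybe maybe maybe

Answer: no no maybe maybe maybe maybe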